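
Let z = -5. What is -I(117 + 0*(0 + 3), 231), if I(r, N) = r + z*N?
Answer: 1038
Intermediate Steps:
I(r, N) = r - 5*N
-I(117 + 0*(0 + 3), 231) = -((117 + 0*(0 + 3)) - 5*231) = -((117 + 0*3) - 1155) = -((117 + 0) - 1155) = -(117 - 1155) = -1*(-1038) = 1038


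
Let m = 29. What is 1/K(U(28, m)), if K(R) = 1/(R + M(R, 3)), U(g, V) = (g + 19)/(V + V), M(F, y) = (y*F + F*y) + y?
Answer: 503/58 ≈ 8.6724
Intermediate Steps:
M(F, y) = y + 2*F*y (M(F, y) = (F*y + F*y) + y = 2*F*y + y = y + 2*F*y)
U(g, V) = (19 + g)/(2*V) (U(g, V) = (19 + g)/((2*V)) = (19 + g)*(1/(2*V)) = (19 + g)/(2*V))
K(R) = 1/(3 + 7*R) (K(R) = 1/(R + 3*(1 + 2*R)) = 1/(R + (3 + 6*R)) = 1/(3 + 7*R))
1/K(U(28, m)) = 1/(1/(3 + 7*((1/2)*(19 + 28)/29))) = 1/(1/(3 + 7*((1/2)*(1/29)*47))) = 1/(1/(3 + 7*(47/58))) = 1/(1/(3 + 329/58)) = 1/(1/(503/58)) = 1/(58/503) = 503/58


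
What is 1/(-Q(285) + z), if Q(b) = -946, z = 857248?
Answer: 1/858194 ≈ 1.1652e-6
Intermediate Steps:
1/(-Q(285) + z) = 1/(-1*(-946) + 857248) = 1/(946 + 857248) = 1/858194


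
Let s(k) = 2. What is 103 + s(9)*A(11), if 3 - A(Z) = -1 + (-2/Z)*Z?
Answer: 115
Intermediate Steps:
A(Z) = 6 (A(Z) = 3 - (-1 + (-2/Z)*Z) = 3 - (-1 - 2) = 3 - 1*(-3) = 3 + 3 = 6)
103 + s(9)*A(11) = 103 + 2*6 = 103 + 12 = 115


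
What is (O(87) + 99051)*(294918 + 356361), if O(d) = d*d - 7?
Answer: 69434808027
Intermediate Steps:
O(d) = -7 + d**2 (O(d) = d**2 - 7 = -7 + d**2)
(O(87) + 99051)*(294918 + 356361) = ((-7 + 87**2) + 99051)*(294918 + 356361) = ((-7 + 7569) + 99051)*651279 = (7562 + 99051)*651279 = 106613*651279 = 69434808027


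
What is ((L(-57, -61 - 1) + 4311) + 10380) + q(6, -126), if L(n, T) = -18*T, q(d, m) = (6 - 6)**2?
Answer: 15807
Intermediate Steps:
q(d, m) = 0 (q(d, m) = 0**2 = 0)
((L(-57, -61 - 1) + 4311) + 10380) + q(6, -126) = ((-18*(-61 - 1) + 4311) + 10380) + 0 = ((-18*(-62) + 4311) + 10380) + 0 = ((1116 + 4311) + 10380) + 0 = (5427 + 10380) + 0 = 15807 + 0 = 15807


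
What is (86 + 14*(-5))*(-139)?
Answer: -2224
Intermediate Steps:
(86 + 14*(-5))*(-139) = (86 - 70)*(-139) = 16*(-139) = -2224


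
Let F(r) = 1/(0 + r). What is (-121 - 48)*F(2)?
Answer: -169/2 ≈ -84.500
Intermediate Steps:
F(r) = 1/r
(-121 - 48)*F(2) = (-121 - 48)/2 = -169*½ = -169/2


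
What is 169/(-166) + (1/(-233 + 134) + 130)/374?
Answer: -60605/90387 ≈ -0.67051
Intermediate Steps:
169/(-166) + (1/(-233 + 134) + 130)/374 = 169*(-1/166) + (1/(-99) + 130)*(1/374) = -169/166 + (-1/99 + 130)*(1/374) = -169/166 + (12869/99)*(1/374) = -169/166 + 757/2178 = -60605/90387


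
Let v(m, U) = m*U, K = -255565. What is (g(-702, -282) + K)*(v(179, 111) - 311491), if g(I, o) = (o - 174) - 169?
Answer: 74710640180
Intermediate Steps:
g(I, o) = -343 + o (g(I, o) = (-174 + o) - 169 = -343 + o)
v(m, U) = U*m
(g(-702, -282) + K)*(v(179, 111) - 311491) = ((-343 - 282) - 255565)*(111*179 - 311491) = (-625 - 255565)*(19869 - 311491) = -256190*(-291622) = 74710640180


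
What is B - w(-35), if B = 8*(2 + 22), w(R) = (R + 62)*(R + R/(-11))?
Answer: 11562/11 ≈ 1051.1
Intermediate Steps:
w(R) = 10*R*(62 + R)/11 (w(R) = (62 + R)*(R + R*(-1/11)) = (62 + R)*(R - R/11) = (62 + R)*(10*R/11) = 10*R*(62 + R)/11)
B = 192 (B = 8*24 = 192)
B - w(-35) = 192 - 10*(-35)*(62 - 35)/11 = 192 - 10*(-35)*27/11 = 192 - 1*(-9450/11) = 192 + 9450/11 = 11562/11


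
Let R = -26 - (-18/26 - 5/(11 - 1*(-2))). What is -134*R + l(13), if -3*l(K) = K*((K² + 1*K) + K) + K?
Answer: 97124/39 ≈ 2490.4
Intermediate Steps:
l(K) = -K/3 - K*(K² + 2*K)/3 (l(K) = -(K*((K² + 1*K) + K) + K)/3 = -(K*((K² + K) + K) + K)/3 = -(K*((K + K²) + K) + K)/3 = -(K*(K² + 2*K) + K)/3 = -(K + K*(K² + 2*K))/3 = -K/3 - K*(K² + 2*K)/3)
R = -324/13 (R = -26 - (-18*1/26 - 5/(11 + 2)) = -26 - (-9/13 - 5/13) = -26 - 1*(-14/13) = -26 + 14/13 = -324/13 ≈ -24.923)
-134*R + l(13) = -134*(-324/13) - ⅓*13*(1 + 13² + 2*13) = 43416/13 - ⅓*13*(1 + 169 + 26) = 43416/13 - ⅓*13*196 = 43416/13 - 2548/3 = 97124/39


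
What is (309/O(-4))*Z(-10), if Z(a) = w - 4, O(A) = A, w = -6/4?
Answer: 3399/8 ≈ 424.88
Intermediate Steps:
w = -3/2 (w = -6*¼ = -3/2 ≈ -1.5000)
Z(a) = -11/2 (Z(a) = -3/2 - 4 = -11/2)
(309/O(-4))*Z(-10) = (309/(-4))*(-11/2) = (309*(-¼))*(-11/2) = -309/4*(-11/2) = 3399/8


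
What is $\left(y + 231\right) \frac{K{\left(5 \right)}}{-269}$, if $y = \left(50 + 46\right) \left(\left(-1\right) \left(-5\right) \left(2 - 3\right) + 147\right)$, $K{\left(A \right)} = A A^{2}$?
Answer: $- \frac{1732875}{269} \approx -6441.9$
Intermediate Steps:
$K{\left(A \right)} = A^{3}$
$y = 13632$ ($y = 96 \left(5 \left(-1\right) + 147\right) = 96 \left(-5 + 147\right) = 96 \cdot 142 = 13632$)
$\left(y + 231\right) \frac{K{\left(5 \right)}}{-269} = \left(13632 + 231\right) \frac{5^{3}}{-269} = 13863 \cdot 125 \left(- \frac{1}{269}\right) = 13863 \left(- \frac{125}{269}\right) = - \frac{1732875}{269}$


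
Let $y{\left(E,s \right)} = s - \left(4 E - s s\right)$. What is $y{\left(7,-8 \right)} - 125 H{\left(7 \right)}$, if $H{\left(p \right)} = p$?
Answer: $-847$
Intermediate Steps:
$y{\left(E,s \right)} = s + s^{2} - 4 E$ ($y{\left(E,s \right)} = s - \left(- s^{2} + 4 E\right) = s + s^{2} - 4 E$)
$y{\left(7,-8 \right)} - 125 H{\left(7 \right)} = \left(-8 + \left(-8\right)^{2} - 28\right) - 875 = \left(-8 + 64 - 28\right) - 875 = 28 - 875 = -847$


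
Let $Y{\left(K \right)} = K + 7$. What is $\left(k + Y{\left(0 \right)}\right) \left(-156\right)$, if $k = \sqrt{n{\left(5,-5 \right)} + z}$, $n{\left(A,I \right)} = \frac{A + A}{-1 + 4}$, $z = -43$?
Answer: $-1092 - 52 i \sqrt{357} \approx -1092.0 - 982.51 i$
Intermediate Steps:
$n{\left(A,I \right)} = \frac{2 A}{3}$
$Y{\left(K \right)} = 7 + K$
$k = \frac{i \sqrt{357}}{3}$ ($k = \sqrt{\frac{2}{3} \cdot 5 - 43} = \sqrt{\frac{10}{3} - 43} = \sqrt{- \frac{119}{3}} = \frac{i \sqrt{357}}{3} \approx 6.2981 i$)
$\left(k + Y{\left(0 \right)}\right) \left(-156\right) = \left(\frac{i \sqrt{357}}{3} + \left(7 + 0\right)\right) \left(-156\right) = \left(\frac{i \sqrt{357}}{3} + 7\right) \left(-156\right) = \left(7 + \frac{i \sqrt{357}}{3}\right) \left(-156\right) = -1092 - 52 i \sqrt{357}$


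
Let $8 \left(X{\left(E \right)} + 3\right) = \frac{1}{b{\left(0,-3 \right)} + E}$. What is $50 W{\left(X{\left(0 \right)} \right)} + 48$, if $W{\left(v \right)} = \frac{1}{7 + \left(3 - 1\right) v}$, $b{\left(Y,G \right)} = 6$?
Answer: $96$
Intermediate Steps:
$X{\left(E \right)} = -3 + \frac{1}{8 \left(6 + E\right)}$
$W{\left(v \right)} = \frac{1}{7 + 2 v}$
$50 W{\left(X{\left(0 \right)} \right)} + 48 = \frac{50}{7 + 2 \frac{-143 - 0}{8 \left(6 + 0\right)}} + 48 = \frac{50}{7 + 2 \frac{-143 + 0}{8 \cdot 6}} + 48 = \frac{50}{7 + 2 \cdot \frac{1}{8} \cdot \frac{1}{6} \left(-143\right)} + 48 = \frac{50}{7 + 2 \left(- \frac{143}{48}\right)} + 48 = \frac{50}{7 - \frac{143}{24}} + 48 = \frac{50}{\frac{25}{24}} + 48 = 50 \cdot \frac{24}{25} + 48 = 48 + 48 = 96$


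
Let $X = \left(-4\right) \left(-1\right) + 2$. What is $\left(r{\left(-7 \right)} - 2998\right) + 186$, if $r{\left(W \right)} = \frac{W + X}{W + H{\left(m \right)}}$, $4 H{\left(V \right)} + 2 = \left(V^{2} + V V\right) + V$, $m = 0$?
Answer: $- \frac{42178}{15} \approx -2811.9$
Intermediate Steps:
$X = 6$ ($X = 4 + 2 = 6$)
$H{\left(V \right)} = - \frac{1}{2} + \frac{V^{2}}{2} + \frac{V}{4}$ ($H{\left(V \right)} = - \frac{1}{2} + \frac{\left(V^{2} + V V\right) + V}{4} = - \frac{1}{2} + \frac{\left(V^{2} + V^{2}\right) + V}{4} = - \frac{1}{2} + \frac{2 V^{2} + V}{4} = - \frac{1}{2} + \frac{V + 2 V^{2}}{4} = - \frac{1}{2} + \left(\frac{V^{2}}{2} + \frac{V}{4}\right) = - \frac{1}{2} + \frac{V^{2}}{2} + \frac{V}{4}$)
$r{\left(W \right)} = \frac{6 + W}{- \frac{1}{2} + W}$ ($r{\left(W \right)} = \frac{W + 6}{W + \left(- \frac{1}{2} + \frac{0^{2}}{2} + \frac{1}{4} \cdot 0\right)} = \frac{6 + W}{W + \left(- \frac{1}{2} + \frac{1}{2} \cdot 0 + 0\right)} = \frac{6 + W}{W + \left(- \frac{1}{2} + 0 + 0\right)} = \frac{6 + W}{W - \frac{1}{2}} = \frac{6 + W}{- \frac{1}{2} + W}$)
$\left(r{\left(-7 \right)} - 2998\right) + 186 = \left(\frac{2 \left(6 - 7\right)}{-1 + 2 \left(-7\right)} - 2998\right) + 186 = \left(2 \frac{1}{-1 - 14} \left(-1\right) - 2998\right) + 186 = \left(2 \frac{1}{-15} \left(-1\right) - 2998\right) + 186 = \left(2 \left(- \frac{1}{15}\right) \left(-1\right) - 2998\right) + 186 = \left(\frac{2}{15} - 2998\right) + 186 = - \frac{44968}{15} + 186 = - \frac{42178}{15}$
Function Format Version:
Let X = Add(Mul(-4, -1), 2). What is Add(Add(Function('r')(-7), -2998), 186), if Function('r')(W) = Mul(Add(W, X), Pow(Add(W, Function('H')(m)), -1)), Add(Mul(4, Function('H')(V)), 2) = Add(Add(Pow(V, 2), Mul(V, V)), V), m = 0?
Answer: Rational(-42178, 15) ≈ -2811.9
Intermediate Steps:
X = 6 (X = Add(4, 2) = 6)
Function('H')(V) = Add(Rational(-1, 2), Mul(Rational(1, 2), Pow(V, 2)), Mul(Rational(1, 4), V)) (Function('H')(V) = Add(Rational(-1, 2), Mul(Rational(1, 4), Add(Add(Pow(V, 2), Mul(V, V)), V))) = Add(Rational(-1, 2), Mul(Rational(1, 4), Add(Add(Pow(V, 2), Pow(V, 2)), V))) = Add(Rational(-1, 2), Mul(Rational(1, 4), Add(Mul(2, Pow(V, 2)), V))) = Add(Rational(-1, 2), Mul(Rational(1, 4), Add(V, Mul(2, Pow(V, 2))))) = Add(Rational(-1, 2), Add(Mul(Rational(1, 2), Pow(V, 2)), Mul(Rational(1, 4), V))) = Add(Rational(-1, 2), Mul(Rational(1, 2), Pow(V, 2)), Mul(Rational(1, 4), V)))
Function('r')(W) = Mul(Pow(Add(Rational(-1, 2), W), -1), Add(6, W)) (Function('r')(W) = Mul(Add(W, 6), Pow(Add(W, Add(Rational(-1, 2), Mul(Rational(1, 2), Pow(0, 2)), Mul(Rational(1, 4), 0))), -1)) = Mul(Add(6, W), Pow(Add(W, Add(Rational(-1, 2), Mul(Rational(1, 2), 0), 0)), -1)) = Mul(Add(6, W), Pow(Add(W, Add(Rational(-1, 2), 0, 0)), -1)) = Mul(Add(6, W), Pow(Add(W, Rational(-1, 2)), -1)) = Mul(Add(6, W), Pow(Add(Rational(-1, 2), W), -1)) = Mul(Pow(Add(Rational(-1, 2), W), -1), Add(6, W)))
Add(Add(Function('r')(-7), -2998), 186) = Add(Add(Mul(2, Pow(Add(-1, Mul(2, -7)), -1), Add(6, -7)), -2998), 186) = Add(Add(Mul(2, Pow(Add(-1, -14), -1), -1), -2998), 186) = Add(Add(Mul(2, Pow(-15, -1), -1), -2998), 186) = Add(Add(Mul(2, Rational(-1, 15), -1), -2998), 186) = Add(Add(Rational(2, 15), -2998), 186) = Add(Rational(-44968, 15), 186) = Rational(-42178, 15)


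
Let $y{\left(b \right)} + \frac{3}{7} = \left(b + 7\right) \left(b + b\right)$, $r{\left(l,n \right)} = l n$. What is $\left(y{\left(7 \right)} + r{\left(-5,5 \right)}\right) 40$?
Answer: $\frac{47760}{7} \approx 6822.9$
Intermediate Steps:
$y{\left(b \right)} = - \frac{3}{7} + 2 b \left(7 + b\right)$ ($y{\left(b \right)} = - \frac{3}{7} + \left(b + 7\right) \left(b + b\right) = - \frac{3}{7} + \left(7 + b\right) 2 b = - \frac{3}{7} + 2 b \left(7 + b\right)$)
$\left(y{\left(7 \right)} + r{\left(-5,5 \right)}\right) 40 = \left(\left(- \frac{3}{7} + 2 \cdot 7^{2} + 14 \cdot 7\right) - 25\right) 40 = \left(\left(- \frac{3}{7} + 2 \cdot 49 + 98\right) - 25\right) 40 = \left(\left(- \frac{3}{7} + 98 + 98\right) - 25\right) 40 = \left(\frac{1369}{7} - 25\right) 40 = \frac{1194}{7} \cdot 40 = \frac{47760}{7}$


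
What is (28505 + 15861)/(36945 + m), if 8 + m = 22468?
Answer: 44366/59405 ≈ 0.74684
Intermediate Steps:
m = 22460 (m = -8 + 22468 = 22460)
(28505 + 15861)/(36945 + m) = (28505 + 15861)/(36945 + 22460) = 44366/59405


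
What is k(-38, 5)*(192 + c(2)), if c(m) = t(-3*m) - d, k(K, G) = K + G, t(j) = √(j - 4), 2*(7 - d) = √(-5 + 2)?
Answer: -6105 - 33*I*√10 - 33*I*√3/2 ≈ -6105.0 - 132.93*I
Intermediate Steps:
d = 7 - I*√3/2 (d = 7 - √(-5 + 2)/2 = 7 - I*√3/2 ≈ 7.0 - 0.86602*I)
t(j) = √(-4 + j)
k(K, G) = G + K
c(m) = -7 + √(-4 - 3*m) + I*√3/2 (c(m) = √(-4 - 3*m) - (7 - I*√3/2) = √(-4 - 3*m) + (-7 + I*√3/2) = -7 + √(-4 - 3*m) + I*√3/2)
k(-38, 5)*(192 + c(2)) = (5 - 38)*(192 + (-7 + √(-4 - 3*2) + I*√3/2)) = -33*(192 + (-7 + √(-4 - 6) + I*√3/2)) = -33*(192 + (-7 + √(-10) + I*√3/2)) = -33*(192 + (-7 + I*√10 + I*√3/2)) = -33*(185 + I*√10 + I*√3/2) = -6105 - 33*I*√10 - 33*I*√3/2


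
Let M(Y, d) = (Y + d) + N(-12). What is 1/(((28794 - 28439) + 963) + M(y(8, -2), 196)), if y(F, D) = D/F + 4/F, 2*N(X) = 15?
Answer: 4/6087 ≈ 0.00065714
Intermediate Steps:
N(X) = 15/2 (N(X) = (½)*15 = 15/2)
y(F, D) = 4/F + D/F
M(Y, d) = 15/2 + Y + d (M(Y, d) = (Y + d) + 15/2 = 15/2 + Y + d)
1/(((28794 - 28439) + 963) + M(y(8, -2), 196)) = 1/(((28794 - 28439) + 963) + (15/2 + (4 - 2)/8 + 196)) = 1/((355 + 963) + (15/2 + (⅛)*2 + 196)) = 1/(1318 + (15/2 + ¼ + 196)) = 1/(1318 + 815/4) = 1/(6087/4) = 4/6087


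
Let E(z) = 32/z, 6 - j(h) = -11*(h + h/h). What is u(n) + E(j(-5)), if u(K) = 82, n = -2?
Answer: 1542/19 ≈ 81.158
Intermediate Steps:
j(h) = 17 + 11*h (j(h) = 6 - (-11)*(h + h/h) = 6 - (-11)*(h + 1) = 6 - (-11)*(1 + h) = 6 - (-11 - 11*h) = 6 + (11 + 11*h) = 17 + 11*h)
u(n) + E(j(-5)) = 82 + 32/(17 + 11*(-5)) = 82 + 32/(17 - 55) = 82 + 32/(-38) = 82 + 32*(-1/38) = 82 - 16/19 = 1542/19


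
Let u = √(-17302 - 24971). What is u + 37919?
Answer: 37919 + 3*I*√4697 ≈ 37919.0 + 205.6*I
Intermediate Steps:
u = 3*I*√4697 (u = √(-42273) = 3*I*√4697 ≈ 205.6*I)
u + 37919 = 3*I*√4697 + 37919 = 37919 + 3*I*√4697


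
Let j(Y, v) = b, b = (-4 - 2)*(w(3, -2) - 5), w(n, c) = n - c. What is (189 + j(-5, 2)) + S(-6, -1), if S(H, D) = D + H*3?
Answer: 170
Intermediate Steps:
b = 0 (b = (-4 - 2)*((3 - 1*(-2)) - 5) = -6*((3 + 2) - 5) = -6*(5 - 5) = -6*0 = 0)
j(Y, v) = 0
S(H, D) = D + 3*H
(189 + j(-5, 2)) + S(-6, -1) = (189 + 0) + (-1 + 3*(-6)) = 189 + (-1 - 18) = 189 - 19 = 170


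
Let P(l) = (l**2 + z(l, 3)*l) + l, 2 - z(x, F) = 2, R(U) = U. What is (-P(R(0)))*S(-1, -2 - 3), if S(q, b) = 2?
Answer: 0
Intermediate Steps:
z(x, F) = 0 (z(x, F) = 2 - 1*2 = 2 - 2 = 0)
P(l) = l + l**2 (P(l) = (l**2 + 0*l) + l = (l**2 + 0) + l = l**2 + l = l + l**2)
(-P(R(0)))*S(-1, -2 - 3) = -0*(1 + 0)*2 = -0*2 = -1*0*2 = 0*2 = 0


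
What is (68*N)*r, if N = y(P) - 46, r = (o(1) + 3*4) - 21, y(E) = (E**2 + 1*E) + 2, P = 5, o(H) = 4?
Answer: 4760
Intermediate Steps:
y(E) = 2 + E + E**2 (y(E) = (E**2 + E) + 2 = (E + E**2) + 2 = 2 + E + E**2)
r = -5 (r = (4 + 3*4) - 21 = (4 + 12) - 21 = 16 - 21 = -5)
N = -14 (N = (2 + 5 + 5**2) - 46 = (2 + 5 + 25) - 46 = 32 - 46 = -14)
(68*N)*r = (68*(-14))*(-5) = -952*(-5) = 4760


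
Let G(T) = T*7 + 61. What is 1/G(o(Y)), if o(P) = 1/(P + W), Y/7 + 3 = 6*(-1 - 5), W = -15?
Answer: 288/17561 ≈ 0.016400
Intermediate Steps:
Y = -273 (Y = -21 + 7*(6*(-1 - 5)) = -21 + 7*(6*(-6)) = -21 + 7*(-36) = -21 - 252 = -273)
o(P) = 1/(-15 + P) (o(P) = 1/(P - 15) = 1/(-15 + P))
G(T) = 61 + 7*T (G(T) = 7*T + 61 = 61 + 7*T)
1/G(o(Y)) = 1/(61 + 7/(-15 - 273)) = 1/(61 + 7/(-288)) = 1/(61 + 7*(-1/288)) = 1/(61 - 7/288) = 1/(17561/288) = 288/17561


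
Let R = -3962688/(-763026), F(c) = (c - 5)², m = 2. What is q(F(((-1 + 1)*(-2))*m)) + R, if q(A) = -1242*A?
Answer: -3947999102/127171 ≈ -31045.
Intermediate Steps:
F(c) = (-5 + c)²
R = 660448/127171 (R = -3962688*(-1/763026) = 660448/127171 ≈ 5.1934)
q(F(((-1 + 1)*(-2))*m)) + R = -1242*(-5 + ((-1 + 1)*(-2))*2)² + 660448/127171 = -1242*(-5 + (0*(-2))*2)² + 660448/127171 = -1242*(-5 + 0*2)² + 660448/127171 = -1242*(-5 + 0)² + 660448/127171 = -1242*(-5)² + 660448/127171 = -1242*25 + 660448/127171 = -31050 + 660448/127171 = -3947999102/127171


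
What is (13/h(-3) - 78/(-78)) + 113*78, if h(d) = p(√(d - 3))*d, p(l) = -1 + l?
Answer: 185128/21 + 13*I*√6/21 ≈ 8815.6 + 1.5164*I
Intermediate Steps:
h(d) = d*(-1 + √(-3 + d)) (h(d) = (-1 + √(d - 3))*d = (-1 + √(-3 + d))*d = d*(-1 + √(-3 + d)))
(13/h(-3) - 78/(-78)) + 113*78 = (13/((-3*(-1 + √(-3 - 3)))) - 78/(-78)) + 113*78 = (13/((-3*(-1 + √(-6)))) - 78*(-1/78)) + 8814 = (13/((-3*(-1 + I*√6))) + 1) + 8814 = (13/(3 - 3*I*√6) + 1) + 8814 = (1 + 13/(3 - 3*I*√6)) + 8814 = 8815 + 13/(3 - 3*I*√6)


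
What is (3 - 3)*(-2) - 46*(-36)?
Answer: 1656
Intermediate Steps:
(3 - 3)*(-2) - 46*(-36) = 0*(-2) + 1656 = 0 + 1656 = 1656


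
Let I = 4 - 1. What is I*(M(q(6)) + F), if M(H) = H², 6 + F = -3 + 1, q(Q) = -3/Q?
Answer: -93/4 ≈ -23.250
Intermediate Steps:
F = -8 (F = -6 + (-3 + 1) = -6 - 2 = -8)
I = 3
I*(M(q(6)) + F) = 3*((-3/6)² - 8) = 3*((-3*⅙)² - 8) = 3*((-½)² - 8) = 3*(¼ - 8) = 3*(-31/4) = -93/4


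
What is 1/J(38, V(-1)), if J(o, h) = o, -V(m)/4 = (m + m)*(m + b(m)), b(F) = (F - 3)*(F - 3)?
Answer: 1/38 ≈ 0.026316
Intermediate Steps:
b(F) = (-3 + F)**2 (b(F) = (-3 + F)*(-3 + F) = (-3 + F)**2)
V(m) = -8*m*(m + (-3 + m)**2) (V(m) = -4*(m + m)*(m + (-3 + m)**2) = -4*2*m*(m + (-3 + m)**2) = -8*m*(m + (-3 + m)**2))
1/J(38, V(-1)) = 1/38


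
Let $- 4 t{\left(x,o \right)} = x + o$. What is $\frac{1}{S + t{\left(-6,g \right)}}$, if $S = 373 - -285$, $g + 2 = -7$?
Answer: $\frac{4}{2647} \approx 0.0015111$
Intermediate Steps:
$g = -9$ ($g = -2 - 7 = -9$)
$t{\left(x,o \right)} = - \frac{o}{4} - \frac{x}{4}$ ($t{\left(x,o \right)} = - \frac{x + o}{4} = - \frac{o + x}{4} = - \frac{o}{4} - \frac{x}{4}$)
$S = 658$ ($S = 373 + 285 = 658$)
$\frac{1}{S + t{\left(-6,g \right)}} = \frac{1}{658 - - \frac{15}{4}} = \frac{1}{658 + \left(\frac{9}{4} + \frac{3}{2}\right)} = \frac{1}{658 + \frac{15}{4}} = \frac{1}{\frac{2647}{4}} = \frac{4}{2647}$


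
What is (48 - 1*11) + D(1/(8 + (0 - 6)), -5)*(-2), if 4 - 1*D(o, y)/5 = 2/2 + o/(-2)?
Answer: 9/2 ≈ 4.5000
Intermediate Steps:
D(o, y) = 15 + 5*o/2 (D(o, y) = 20 - 5*(2/2 + o/(-2)) = 20 - 5*(2*(½) + o*(-½)) = 20 - 5*(1 - o/2) = 20 + (-5 + 5*o/2) = 15 + 5*o/2)
(48 - 1*11) + D(1/(8 + (0 - 6)), -5)*(-2) = (48 - 1*11) + (15 + 5/(2*(8 + (0 - 6))))*(-2) = (48 - 11) + (15 + 5/(2*(8 - 6)))*(-2) = 37 + (15 + (5/2)/2)*(-2) = 37 + (15 + (5/2)*(½))*(-2) = 37 + (15 + 5/4)*(-2) = 37 + (65/4)*(-2) = 37 - 65/2 = 9/2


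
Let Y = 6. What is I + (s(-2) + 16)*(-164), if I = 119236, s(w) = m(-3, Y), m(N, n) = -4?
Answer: 117268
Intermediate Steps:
s(w) = -4
I + (s(-2) + 16)*(-164) = 119236 + (-4 + 16)*(-164) = 119236 + 12*(-164) = 119236 - 1968 = 117268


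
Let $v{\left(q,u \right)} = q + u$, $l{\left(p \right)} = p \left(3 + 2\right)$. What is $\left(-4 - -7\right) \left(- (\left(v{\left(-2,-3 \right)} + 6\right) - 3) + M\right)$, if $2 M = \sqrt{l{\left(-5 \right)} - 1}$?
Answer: $6 + \frac{3 i \sqrt{26}}{2} \approx 6.0 + 7.6485 i$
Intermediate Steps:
$l{\left(p \right)} = 5 p$ ($l{\left(p \right)} = p 5 = 5 p$)
$M = \frac{i \sqrt{26}}{2}$ ($M = \frac{\sqrt{5 \left(-5\right) - 1}}{2} = \frac{\sqrt{-25 - 1}}{2} = \frac{\sqrt{-26}}{2} = \frac{i \sqrt{26}}{2} \approx 2.5495 i$)
$\left(-4 - -7\right) \left(- (\left(v{\left(-2,-3 \right)} + 6\right) - 3) + M\right) = \left(-4 - -7\right) \left(- (\left(\left(-2 - 3\right) + 6\right) - 3) + \frac{i \sqrt{26}}{2}\right) = \left(-4 + 7\right) \left(- (\left(-5 + 6\right) - 3) + \frac{i \sqrt{26}}{2}\right) = 3 \left(- (1 - 3) + \frac{i \sqrt{26}}{2}\right) = 3 \left(\left(-1\right) \left(-2\right) + \frac{i \sqrt{26}}{2}\right) = 3 \left(2 + \frac{i \sqrt{26}}{2}\right) = 6 + \frac{3 i \sqrt{26}}{2}$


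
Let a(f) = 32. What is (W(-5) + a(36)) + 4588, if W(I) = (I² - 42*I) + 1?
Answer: 4856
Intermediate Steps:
W(I) = 1 + I² - 42*I
(W(-5) + a(36)) + 4588 = ((1 + (-5)² - 42*(-5)) + 32) + 4588 = ((1 + 25 + 210) + 32) + 4588 = (236 + 32) + 4588 = 268 + 4588 = 4856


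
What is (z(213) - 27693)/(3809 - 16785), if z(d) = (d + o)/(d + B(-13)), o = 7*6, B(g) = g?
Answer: 1107669/519040 ≈ 2.1341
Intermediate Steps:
o = 42
z(d) = (42 + d)/(-13 + d) (z(d) = (d + 42)/(d - 13) = (42 + d)/(-13 + d))
(z(213) - 27693)/(3809 - 16785) = ((42 + 213)/(-13 + 213) - 27693)/(3809 - 16785) = (255/200 - 27693)/(-12976) = ((1/200)*255 - 27693)*(-1/12976) = (51/40 - 27693)*(-1/12976) = -1107669/40*(-1/12976) = 1107669/519040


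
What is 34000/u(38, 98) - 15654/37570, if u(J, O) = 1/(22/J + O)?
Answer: 1196266221287/356915 ≈ 3.3517e+6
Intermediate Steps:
u(J, O) = 1/(O + 22/J)
34000/u(38, 98) - 15654/37570 = 34000/((38/(22 + 38*98))) - 15654/37570 = 34000/((38/(22 + 3724))) - 15654*1/37570 = 34000/((38/3746)) - 7827/18785 = 34000/((38*(1/3746))) - 7827/18785 = 34000/(19/1873) - 7827/18785 = 34000*(1873/19) - 7827/18785 = 63682000/19 - 7827/18785 = 1196266221287/356915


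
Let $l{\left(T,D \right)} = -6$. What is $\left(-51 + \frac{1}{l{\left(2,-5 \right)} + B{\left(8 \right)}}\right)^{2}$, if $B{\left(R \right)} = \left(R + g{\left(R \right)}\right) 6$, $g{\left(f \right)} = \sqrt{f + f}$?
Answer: $\frac{11323225}{4356} \approx 2599.5$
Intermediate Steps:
$g{\left(f \right)} = \sqrt{2} \sqrt{f}$ ($g{\left(f \right)} = \sqrt{2 f} = \sqrt{2} \sqrt{f}$)
$B{\left(R \right)} = 6 R + 6 \sqrt{2} \sqrt{R}$ ($B{\left(R \right)} = \left(R + \sqrt{2} \sqrt{R}\right) 6 = 6 R + 6 \sqrt{2} \sqrt{R}$)
$\left(-51 + \frac{1}{l{\left(2,-5 \right)} + B{\left(8 \right)}}\right)^{2} = \left(-51 + \frac{1}{-6 + \left(6 \cdot 8 + 6 \sqrt{2} \sqrt{8}\right)}\right)^{2} = \left(-51 + \frac{1}{-6 + \left(48 + 6 \sqrt{2} \cdot 2 \sqrt{2}\right)}\right)^{2} = \left(-51 + \frac{1}{-6 + \left(48 + 24\right)}\right)^{2} = \left(-51 + \frac{1}{-6 + 72}\right)^{2} = \left(-51 + \frac{1}{66}\right)^{2} = \left(- \frac{3365}{66}\right)^{2} = \frac{11323225}{4356}$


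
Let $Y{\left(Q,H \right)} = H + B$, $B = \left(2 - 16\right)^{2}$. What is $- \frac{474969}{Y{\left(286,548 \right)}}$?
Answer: $- \frac{158323}{248} \approx -638.4$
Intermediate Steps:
$B = 196$ ($B = \left(2 - 16\right)^{2} = \left(-14\right)^{2} = 196$)
$Y{\left(Q,H \right)} = 196 + H$ ($Y{\left(Q,H \right)} = H + 196 = 196 + H$)
$- \frac{474969}{Y{\left(286,548 \right)}} = - \frac{474969}{196 + 548} = - \frac{474969}{744} = \left(-474969\right) \frac{1}{744} = - \frac{158323}{248}$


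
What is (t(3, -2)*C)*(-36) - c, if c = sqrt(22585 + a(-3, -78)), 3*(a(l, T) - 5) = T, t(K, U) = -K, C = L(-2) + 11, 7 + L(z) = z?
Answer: 216 - 2*sqrt(5641) ≈ 65.787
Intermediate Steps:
L(z) = -7 + z
C = 2 (C = (-7 - 2) + 11 = -9 + 11 = 2)
a(l, T) = 5 + T/3
c = 2*sqrt(5641) (c = sqrt(22585 + (5 + (1/3)*(-78))) = sqrt(22585 + (5 - 26)) = sqrt(22585 - 21) = sqrt(22564) = 2*sqrt(5641) ≈ 150.21)
(t(3, -2)*C)*(-36) - c = (-1*3*2)*(-36) - 2*sqrt(5641) = -3*2*(-36) - 2*sqrt(5641) = -6*(-36) - 2*sqrt(5641) = 216 - 2*sqrt(5641)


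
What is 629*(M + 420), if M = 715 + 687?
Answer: 1146038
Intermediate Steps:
M = 1402
629*(M + 420) = 629*(1402 + 420) = 629*1822 = 1146038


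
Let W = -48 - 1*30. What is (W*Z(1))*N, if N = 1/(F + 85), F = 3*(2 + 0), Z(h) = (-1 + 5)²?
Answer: -96/7 ≈ -13.714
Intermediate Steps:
Z(h) = 16 (Z(h) = 4² = 16)
F = 6 (F = 3*2 = 6)
N = 1/91 (N = 1/(6 + 85) = 1/91 ≈ 0.010989)
W = -78 (W = -48 - 30 = -78)
(W*Z(1))*N = -78*16*(1/91) = -1248*1/91 = -96/7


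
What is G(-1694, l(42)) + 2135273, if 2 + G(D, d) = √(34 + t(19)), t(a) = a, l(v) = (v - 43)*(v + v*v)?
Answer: 2135271 + √53 ≈ 2.1353e+6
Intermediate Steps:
l(v) = (-43 + v)*(v + v²)
G(D, d) = -2 + √53 (G(D, d) = -2 + √(34 + 19) = -2 + √53)
G(-1694, l(42)) + 2135273 = (-2 + √53) + 2135273 = 2135271 + √53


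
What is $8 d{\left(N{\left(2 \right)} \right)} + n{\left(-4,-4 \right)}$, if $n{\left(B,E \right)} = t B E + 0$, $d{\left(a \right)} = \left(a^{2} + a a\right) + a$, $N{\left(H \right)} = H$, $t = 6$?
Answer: $176$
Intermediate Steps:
$d{\left(a \right)} = a + 2 a^{2}$ ($d{\left(a \right)} = \left(a^{2} + a^{2}\right) + a = 2 a^{2} + a = a + 2 a^{2}$)
$n{\left(B,E \right)} = 6 B E$ ($n{\left(B,E \right)} = 6 B E + 0 = 6 B E$)
$8 d{\left(N{\left(2 \right)} \right)} + n{\left(-4,-4 \right)} = 8 \cdot 2 \left(1 + 2 \cdot 2\right) + 6 \left(-4\right) \left(-4\right) = 8 \cdot 2 \left(1 + 4\right) + 96 = 8 \cdot 2 \cdot 5 + 96 = 8 \cdot 10 + 96 = 80 + 96 = 176$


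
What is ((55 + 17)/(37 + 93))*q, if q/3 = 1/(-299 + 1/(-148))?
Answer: -592/106535 ≈ -0.0055569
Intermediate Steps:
q = -148/14751 (q = 3/(-299 + 1/(-148)) = 3/(-299 - 1/148) = 3/(-44253/148) = 3*(-148/44253) = -148/14751 ≈ -0.010033)
((55 + 17)/(37 + 93))*q = ((55 + 17)/(37 + 93))*(-148/14751) = (72/130)*(-148/14751) = (72*(1/130))*(-148/14751) = (36/65)*(-148/14751) = -592/106535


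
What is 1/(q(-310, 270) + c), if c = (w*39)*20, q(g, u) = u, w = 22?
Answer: 1/17430 ≈ 5.7372e-5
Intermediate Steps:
c = 17160 (c = (22*39)*20 = 858*20 = 17160)
1/(q(-310, 270) + c) = 1/(270 + 17160) = 1/17430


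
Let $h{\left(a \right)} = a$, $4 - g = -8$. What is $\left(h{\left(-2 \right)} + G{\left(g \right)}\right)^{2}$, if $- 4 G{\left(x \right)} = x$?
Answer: $25$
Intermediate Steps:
$g = 12$ ($g = 4 - -8 = 4 + 8 = 12$)
$G{\left(x \right)} = - \frac{x}{4}$
$\left(h{\left(-2 \right)} + G{\left(g \right)}\right)^{2} = \left(-2 - 3\right)^{2} = \left(-5\right)^{2} = 25$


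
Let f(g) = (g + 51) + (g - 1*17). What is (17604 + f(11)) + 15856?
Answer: 33516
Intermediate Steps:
f(g) = 34 + 2*g (f(g) = (51 + g) + (g - 17) = (51 + g) + (-17 + g) = 34 + 2*g)
(17604 + f(11)) + 15856 = (17604 + (34 + 2*11)) + 15856 = (17604 + (34 + 22)) + 15856 = (17604 + 56) + 15856 = 17660 + 15856 = 33516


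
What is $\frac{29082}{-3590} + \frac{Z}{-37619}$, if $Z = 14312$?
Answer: $- \frac{572707919}{67526105} \approx -8.4813$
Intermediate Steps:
$\frac{29082}{-3590} + \frac{Z}{-37619} = \frac{29082}{-3590} + \frac{14312}{-37619} = 29082 \left(- \frac{1}{3590}\right) + 14312 \left(- \frac{1}{37619}\right) = - \frac{14541}{1795} - \frac{14312}{37619} = - \frac{572707919}{67526105}$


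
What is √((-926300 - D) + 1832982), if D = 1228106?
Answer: 4*I*√20089 ≈ 566.94*I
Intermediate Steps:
√((-926300 - D) + 1832982) = √((-926300 - 1*1228106) + 1832982) = √((-926300 - 1228106) + 1832982) = √(-2154406 + 1832982) = √(-321424) = 4*I*√20089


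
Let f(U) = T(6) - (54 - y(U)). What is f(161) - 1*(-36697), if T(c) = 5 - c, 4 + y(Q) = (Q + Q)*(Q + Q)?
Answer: 140322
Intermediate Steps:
y(Q) = -4 + 4*Q² (y(Q) = -4 + (Q + Q)*(Q + Q) = -4 + (2*Q)*(2*Q) = -4 + 4*Q²)
f(U) = -59 + 4*U² (f(U) = (5 - 1*6) - (54 - (-4 + 4*U²)) = (5 - 6) - (54 + (4 - 4*U²)) = -1 - (58 - 4*U²) = -1 + (-58 + 4*U²) = -59 + 4*U²)
f(161) - 1*(-36697) = (-59 + 4*161²) - 1*(-36697) = (-59 + 4*25921) + 36697 = (-59 + 103684) + 36697 = 103625 + 36697 = 140322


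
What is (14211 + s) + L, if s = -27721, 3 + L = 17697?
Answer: 4184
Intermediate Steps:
L = 17694 (L = -3 + 17697 = 17694)
(14211 + s) + L = (14211 - 27721) + 17694 = -13510 + 17694 = 4184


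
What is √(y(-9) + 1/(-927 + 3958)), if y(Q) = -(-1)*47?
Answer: √431790198/3031 ≈ 6.8557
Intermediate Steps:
y(Q) = 47 (y(Q) = -1*(-47) = 47)
√(y(-9) + 1/(-927 + 3958)) = √(47 + 1/(-927 + 3958)) = √(47 + 1/3031) = √(142458/3031) = √431790198/3031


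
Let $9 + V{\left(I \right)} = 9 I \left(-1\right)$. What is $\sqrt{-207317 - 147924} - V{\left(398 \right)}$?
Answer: $3591 + i \sqrt{355241} \approx 3591.0 + 596.02 i$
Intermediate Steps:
$V{\left(I \right)} = -9 - 9 I$ ($V{\left(I \right)} = -9 + 9 I \left(-1\right) = -9 - 9 I$)
$\sqrt{-207317 - 147924} - V{\left(398 \right)} = \sqrt{-207317 - 147924} - \left(-9 - 3582\right) = \sqrt{-355241} - \left(-9 - 3582\right) = i \sqrt{355241} - -3591 = i \sqrt{355241} + 3591 = 3591 + i \sqrt{355241}$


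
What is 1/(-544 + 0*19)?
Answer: -1/544 ≈ -0.0018382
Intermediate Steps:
1/(-544 + 0*19) = 1/(-544 + 0) = 1/(-544) = -1/544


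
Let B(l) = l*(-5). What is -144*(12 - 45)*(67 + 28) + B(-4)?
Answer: 451460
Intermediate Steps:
B(l) = -5*l
-144*(12 - 45)*(67 + 28) + B(-4) = -144*(12 - 45)*(67 + 28) - 5*(-4) = -(-4752)*95 + 20 = -144*(-3135) + 20 = 451440 + 20 = 451460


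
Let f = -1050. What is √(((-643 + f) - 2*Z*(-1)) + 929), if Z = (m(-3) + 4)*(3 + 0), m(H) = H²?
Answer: 7*I*√14 ≈ 26.192*I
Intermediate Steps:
Z = 39 (Z = ((-3)² + 4)*(3 + 0) = (9 + 4)*3 = 13*3 = 39)
√(((-643 + f) - 2*Z*(-1)) + 929) = √(((-643 - 1050) - 2*39*(-1)) + 929) = √((-1693 - 78*(-1)) + 929) = √((-1693 + 78) + 929) = √(-1615 + 929) = √(-686) = 7*I*√14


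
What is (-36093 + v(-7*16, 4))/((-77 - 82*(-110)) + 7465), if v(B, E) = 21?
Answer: -4509/2051 ≈ -2.1984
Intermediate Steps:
(-36093 + v(-7*16, 4))/((-77 - 82*(-110)) + 7465) = (-36093 + 21)/((-77 - 82*(-110)) + 7465) = -36072/((-77 + 9020) + 7465) = -36072/(8943 + 7465) = -36072/16408 = -36072*1/16408 = -4509/2051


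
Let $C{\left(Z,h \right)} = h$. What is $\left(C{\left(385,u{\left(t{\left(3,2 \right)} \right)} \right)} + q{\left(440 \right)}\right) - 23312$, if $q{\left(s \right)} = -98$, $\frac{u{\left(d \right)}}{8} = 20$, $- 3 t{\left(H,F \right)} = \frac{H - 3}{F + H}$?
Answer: $-23250$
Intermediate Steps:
$t{\left(H,F \right)} = - \frac{-3 + H}{3 \left(F + H\right)}$ ($t{\left(H,F \right)} = - \frac{\left(H - 3\right) \frac{1}{F + H}}{3} = - \frac{\left(-3 + H\right) \frac{1}{F + H}}{3} = - \frac{\frac{1}{F + H} \left(-3 + H\right)}{3} = - \frac{-3 + H}{3 \left(F + H\right)}$)
$u{\left(d \right)} = 160$ ($u{\left(d \right)} = 8 \cdot 20 = 160$)
$\left(C{\left(385,u{\left(t{\left(3,2 \right)} \right)} \right)} + q{\left(440 \right)}\right) - 23312 = \left(160 - 98\right) - 23312 = 62 - 23312 = -23250$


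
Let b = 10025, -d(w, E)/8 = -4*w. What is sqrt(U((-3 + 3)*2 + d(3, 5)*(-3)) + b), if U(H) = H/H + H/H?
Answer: sqrt(10027) ≈ 100.13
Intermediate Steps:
d(w, E) = 32*w (d(w, E) = -(-32)*w = 32*w)
U(H) = 2 (U(H) = 1 + 1 = 2)
sqrt(U((-3 + 3)*2 + d(3, 5)*(-3)) + b) = sqrt(2 + 10025) = sqrt(10027)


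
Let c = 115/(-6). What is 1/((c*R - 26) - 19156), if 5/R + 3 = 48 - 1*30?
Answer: -18/345391 ≈ -5.2115e-5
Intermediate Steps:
c = -115/6 (c = 115*(-⅙) = -115/6 ≈ -19.167)
R = ⅓ (R = 5/(-3 + (48 - 1*30)) = 5/(-3 + (48 - 30)) = 5/(-3 + 18) = 5/15 = 5*(1/15) = ⅓ ≈ 0.33333)
1/((c*R - 26) - 19156) = 1/((-115/6*⅓ - 26) - 19156) = 1/((-115/18 - 26) - 19156) = 1/(-583/18 - 19156) = 1/(-345391/18) = -18/345391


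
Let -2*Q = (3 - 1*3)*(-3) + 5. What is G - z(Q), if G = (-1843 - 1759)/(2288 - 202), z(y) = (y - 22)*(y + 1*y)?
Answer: -259137/2086 ≈ -124.23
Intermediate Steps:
Q = -5/2 (Q = -((3 - 1*3)*(-3) + 5)/2 = -((3 - 3)*(-3) + 5)/2 = -(0*(-3) + 5)/2 = -(0 + 5)/2 = -½*5 = -5/2 ≈ -2.5000)
z(y) = 2*y*(-22 + y) (z(y) = (-22 + y)*(y + y) = (-22 + y)*(2*y) = 2*y*(-22 + y))
G = -1801/1043 (G = -3602/2086 = -3602*1/2086 = -1801/1043 ≈ -1.7267)
G - z(Q) = -1801/1043 - 2*(-5)*(-22 - 5/2)/2 = -1801/1043 - 2*(-5)*(-49)/(2*2) = -1801/1043 - 1*245/2 = -1801/1043 - 245/2 = -259137/2086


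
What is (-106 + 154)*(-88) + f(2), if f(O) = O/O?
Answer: -4223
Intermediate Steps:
f(O) = 1
(-106 + 154)*(-88) + f(2) = (-106 + 154)*(-88) + 1 = 48*(-88) + 1 = -4224 + 1 = -4223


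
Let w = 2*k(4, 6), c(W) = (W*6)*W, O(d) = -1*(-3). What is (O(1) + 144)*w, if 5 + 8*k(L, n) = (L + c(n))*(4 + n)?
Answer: 322665/4 ≈ 80666.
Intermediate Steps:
O(d) = 3
c(W) = 6*W² (c(W) = (6*W)*W = 6*W²)
k(L, n) = -5/8 + (4 + n)*(L + 6*n²)/8 (k(L, n) = -5/8 + ((L + 6*n²)*(4 + n))/8 = -5/8 + ((4 + n)*(L + 6*n²))/8 = -5/8 + (4 + n)*(L + 6*n²)/8)
w = 2195/4 (w = 2*(-5/8 + (½)*4 + 3*6² + (¾)*6³ + (⅛)*4*6) = 2*(-5/8 + 2 + 3*36 + (¾)*216 + 3) = 2*(-5/8 + 2 + 108 + 162 + 3) = 2*(2195/8) = 2195/4 ≈ 548.75)
(O(1) + 144)*w = (3 + 144)*(2195/4) = 147*(2195/4) = 322665/4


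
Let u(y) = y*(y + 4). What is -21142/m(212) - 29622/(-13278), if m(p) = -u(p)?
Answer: 136431175/50668848 ≈ 2.6926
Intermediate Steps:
u(y) = y*(4 + y)
m(p) = -p*(4 + p)
-21142/m(212) - 29622/(-13278) = -21142*(-1/(212*(4 + 212))) - 29622/(-13278) = -21142/((-1*212*216)) - 29622*(-1/13278) = -21142/(-45792) + 4937/2213 = -21142*(-1/45792) + 4937/2213 = 10571/22896 + 4937/2213 = 136431175/50668848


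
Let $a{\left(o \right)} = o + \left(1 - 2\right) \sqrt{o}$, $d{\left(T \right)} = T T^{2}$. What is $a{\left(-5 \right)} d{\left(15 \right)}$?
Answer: $-16875 - 3375 i \sqrt{5} \approx -16875.0 - 7546.7 i$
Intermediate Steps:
$d{\left(T \right)} = T^{3}$
$a{\left(o \right)} = o - \sqrt{o}$ ($a{\left(o \right)} = o + \left(1 - 2\right) \sqrt{o} = o - \sqrt{o}$)
$a{\left(-5 \right)} d{\left(15 \right)} = \left(-5 - \sqrt{-5}\right) 15^{3} = \left(-5 - i \sqrt{5}\right) 3375 = -16875 - 3375 i \sqrt{5}$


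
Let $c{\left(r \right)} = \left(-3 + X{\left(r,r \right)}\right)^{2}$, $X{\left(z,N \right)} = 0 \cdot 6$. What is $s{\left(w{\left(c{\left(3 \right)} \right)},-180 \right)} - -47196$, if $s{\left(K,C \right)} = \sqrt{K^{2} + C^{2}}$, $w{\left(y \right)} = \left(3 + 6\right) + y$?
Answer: $47196 + 18 \sqrt{101} \approx 47377.0$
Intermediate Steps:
$X{\left(z,N \right)} = 0$
$c{\left(r \right)} = 9$ ($c{\left(r \right)} = \left(-3 + 0\right)^{2} = \left(-3\right)^{2} = 9$)
$w{\left(y \right)} = 9 + y$
$s{\left(K,C \right)} = \sqrt{C^{2} + K^{2}}$
$s{\left(w{\left(c{\left(3 \right)} \right)},-180 \right)} - -47196 = \sqrt{\left(-180\right)^{2} + \left(9 + 9\right)^{2}} - -47196 = \sqrt{32400 + 18^{2}} + 47196 = \sqrt{32400 + 324} + 47196 = \sqrt{32724} + 47196 = 18 \sqrt{101} + 47196 = 47196 + 18 \sqrt{101}$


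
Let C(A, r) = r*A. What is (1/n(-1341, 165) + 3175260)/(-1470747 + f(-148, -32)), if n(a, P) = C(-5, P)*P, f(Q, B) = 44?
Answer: -432232267499/200199445875 ≈ -2.1590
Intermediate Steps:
C(A, r) = A*r
n(a, P) = -5*P² (n(a, P) = (-5*P)*P = -5*P²)
(1/n(-1341, 165) + 3175260)/(-1470747 + f(-148, -32)) = (1/(-5*165²) + 3175260)/(-1470747 + 44) = (1/(-5*27225) + 3175260)/(-1470703) = (1/(-136125) + 3175260)*(-1/1470703) = (-1/136125 + 3175260)*(-1/1470703) = (432232267499/136125)*(-1/1470703) = -432232267499/200199445875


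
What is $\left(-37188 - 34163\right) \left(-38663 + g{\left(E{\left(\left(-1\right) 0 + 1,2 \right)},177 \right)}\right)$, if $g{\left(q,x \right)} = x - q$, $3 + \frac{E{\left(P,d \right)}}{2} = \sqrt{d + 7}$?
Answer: $2746014586$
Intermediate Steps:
$E{\left(P,d \right)} = -6 + 2 \sqrt{7 + d}$ ($E{\left(P,d \right)} = -6 + 2 \sqrt{d + 7} = -6 + 2 \sqrt{7 + d}$)
$\left(-37188 - 34163\right) \left(-38663 + g{\left(E{\left(\left(-1\right) 0 + 1,2 \right)},177 \right)}\right) = \left(-37188 - 34163\right) \left(-38663 + \left(177 - \left(-6 + 2 \sqrt{7 + 2}\right)\right)\right) = - 71351 \left(-38663 + \left(177 - \left(-6 + 2 \sqrt{9}\right)\right)\right) = - 71351 \left(-38663 + \left(177 - \left(-6 + 2 \cdot 3\right)\right)\right) = - 71351 \left(-38663 + \left(177 - \left(-6 + 6\right)\right)\right) = - 71351 \left(-38663 + \left(177 - 0\right)\right) = - 71351 \left(-38663 + \left(177 + 0\right)\right) = - 71351 \left(-38663 + 177\right) = \left(-71351\right) \left(-38486\right) = 2746014586$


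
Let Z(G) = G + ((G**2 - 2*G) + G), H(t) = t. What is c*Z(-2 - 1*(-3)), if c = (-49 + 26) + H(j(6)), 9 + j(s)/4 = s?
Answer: -35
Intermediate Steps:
j(s) = -36 + 4*s
Z(G) = G**2 (Z(G) = G + (G**2 - G) = G**2)
c = -35 (c = (-49 + 26) + (-36 + 4*6) = -23 + (-36 + 24) = -23 - 12 = -35)
c*Z(-2 - 1*(-3)) = -35*(-2 - 1*(-3))**2 = -35*(-2 + 3)**2 = -35*1**2 = -35*1 = -35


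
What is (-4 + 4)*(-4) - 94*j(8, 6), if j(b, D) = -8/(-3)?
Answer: -752/3 ≈ -250.67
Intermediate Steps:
j(b, D) = 8/3 (j(b, D) = -8*(-⅓) = 8/3)
(-4 + 4)*(-4) - 94*j(8, 6) = (-4 + 4)*(-4) - 94*8/3 = 0*(-4) - 752/3 = 0 - 752/3 = -752/3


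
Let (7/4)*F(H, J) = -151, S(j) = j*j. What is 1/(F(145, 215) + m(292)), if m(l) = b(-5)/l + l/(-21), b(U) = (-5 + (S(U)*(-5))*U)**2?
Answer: 1533/1864508 ≈ 0.00082220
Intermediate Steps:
S(j) = j**2
b(U) = (-5 - 5*U**3)**2 (b(U) = (-5 + (U**2*(-5))*U)**2 = (-5 + (-5*U**2)*U)**2 = (-5 - 5*U**3)**2)
F(H, J) = -604/7 (F(H, J) = (4/7)*(-151) = -604/7)
m(l) = 384400/l - l/21 (m(l) = (25*(1 + (-5)**3)**2)/l + l/(-21) = (25*(1 - 125)**2)/l + l*(-1/21) = (25*(-124)**2)/l - l/21 = (25*15376)/l - l/21 = 384400/l - l/21)
1/(F(145, 215) + m(292)) = 1/(-604/7 + (384400/292 - 1/21*292)) = 1/(-604/7 + (384400*(1/292) - 292/21)) = 1/(-604/7 + (96100/73 - 292/21)) = 1/(-604/7 + 1996784/1533) = 1/(1864508/1533) = 1533/1864508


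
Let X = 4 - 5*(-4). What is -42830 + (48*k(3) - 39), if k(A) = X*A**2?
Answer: -32501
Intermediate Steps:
X = 24 (X = 4 + 20 = 24)
k(A) = 24*A**2
-42830 + (48*k(3) - 39) = -42830 + (48*(24*3**2) - 39) = -42830 + (48*(24*9) - 39) = -42830 + (48*216 - 39) = -42830 + (10368 - 39) = -42830 + 10329 = -32501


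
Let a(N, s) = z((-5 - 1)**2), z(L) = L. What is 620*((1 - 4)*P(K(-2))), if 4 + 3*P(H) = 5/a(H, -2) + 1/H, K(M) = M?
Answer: 24335/9 ≈ 2703.9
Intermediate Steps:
a(N, s) = 36 (a(N, s) = (-5 - 1)**2 = (-6)**2 = 36)
P(H) = -139/108 + 1/(3*H) (P(H) = -4/3 + (5/36 + 1/H)/3 = -4/3 + (5/108 + 1/(3*H)) = -139/108 + 1/(3*H))
620*((1 - 4)*P(K(-2))) = 620*((1 - 4)*((1/108)*(36 - 139*(-2))/(-2))) = 620*(-(-1)*(36 + 278)/(36*2)) = 620*(-(-1)*314/(36*2)) = 620*(-3*(-157/108)) = 620*(157/36) = 24335/9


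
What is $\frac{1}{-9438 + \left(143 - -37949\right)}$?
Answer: $\frac{1}{28654} \approx 3.4899 \cdot 10^{-5}$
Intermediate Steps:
$\frac{1}{-9438 + \left(143 - -37949\right)} = \frac{1}{-9438 + \left(143 + 37949\right)} = \frac{1}{-9438 + 38092} = \frac{1}{28654}$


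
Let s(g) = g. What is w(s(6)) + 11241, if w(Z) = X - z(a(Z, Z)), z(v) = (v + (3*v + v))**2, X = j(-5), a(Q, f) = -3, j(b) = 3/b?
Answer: 55077/5 ≈ 11015.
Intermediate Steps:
X = -3/5 (X = 3/(-5) = 3*(-1/5) = -3/5 ≈ -0.60000)
z(v) = 25*v**2 (z(v) = (v + 4*v)**2 = (5*v)**2 = 25*v**2)
w(Z) = -1128/5 (w(Z) = -3/5 - 25*(-3)**2 = -3/5 - 25*9 = -3/5 - 1*225 = -3/5 - 225 = -1128/5)
w(s(6)) + 11241 = -1128/5 + 11241 = 55077/5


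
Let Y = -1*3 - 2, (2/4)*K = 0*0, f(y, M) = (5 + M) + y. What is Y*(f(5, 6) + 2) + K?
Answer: -90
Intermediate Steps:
f(y, M) = 5 + M + y
K = 0 (K = 2*(0*0) = 2*0 = 0)
Y = -5 (Y = -3 - 2 = -5)
Y*(f(5, 6) + 2) + K = -5*((5 + 6 + 5) + 2) + 0 = -5*(16 + 2) + 0 = -5*18 + 0 = -90 + 0 = -90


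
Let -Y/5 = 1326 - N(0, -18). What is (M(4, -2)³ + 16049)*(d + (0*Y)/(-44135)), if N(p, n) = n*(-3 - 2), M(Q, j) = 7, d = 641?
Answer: 10507272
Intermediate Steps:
N(p, n) = -5*n (N(p, n) = n*(-5) = -5*n)
Y = -6180 (Y = -5*(1326 - (-5)*(-18)) = -5*(1326 - 1*90) = -5*(1326 - 90) = -5*1236 = -6180)
(M(4, -2)³ + 16049)*(d + (0*Y)/(-44135)) = (7³ + 16049)*(641 + (0*(-6180))/(-44135)) = (343 + 16049)*(641 + 0*(-1/44135)) = 16392*(641 + 0) = 16392*641 = 10507272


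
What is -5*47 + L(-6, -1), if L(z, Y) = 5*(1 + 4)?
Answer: -210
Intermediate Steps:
L(z, Y) = 25 (L(z, Y) = 5*5 = 25)
-5*47 + L(-6, -1) = -5*47 + 25 = -235 + 25 = -210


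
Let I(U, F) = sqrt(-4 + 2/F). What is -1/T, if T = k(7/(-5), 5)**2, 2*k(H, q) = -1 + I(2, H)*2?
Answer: -196/(7 - 2*I*sqrt(266))**2 ≈ 0.16059 - 0.072254*I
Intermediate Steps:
k(H, q) = -1/2 + sqrt(-4 + 2/H) (k(H, q) = (-1 + sqrt(-4 + 2/H)*2)/2 = (-1 + 2*sqrt(-4 + 2/H))/2 = -1/2 + sqrt(-4 + 2/H))
T = (-1/2 + I*sqrt(266)/7)**2 (T = (-1/2 + sqrt(-4 + 2/((7/(-5)))))**2 = (-1/2 + sqrt(-4 + 2/((7*(-1/5)))))**2 = (-1/2 + sqrt(-4 + 2/(-7/5)))**2 = (-1/2 + sqrt(-4 + 2*(-5/7)))**2 = (-1/2 + sqrt(-4 - 10/7))**2 = (-1/2 + sqrt(-38/7))**2 = (-1/2 + I*sqrt(266)/7)**2 ≈ -5.1786 - 2.3299*I)
-1/T = -1/((7 - 2*I*sqrt(266))**2/196) = -196/(7 - 2*I*sqrt(266))**2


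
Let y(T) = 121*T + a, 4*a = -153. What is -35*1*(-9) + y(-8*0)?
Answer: 1107/4 ≈ 276.75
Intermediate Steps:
a = -153/4 (a = (1/4)*(-153) = -153/4 ≈ -38.250)
y(T) = -153/4 + 121*T (y(T) = 121*T - 153/4 = -153/4 + 121*T)
-35*1*(-9) + y(-8*0) = -35*1*(-9) + (-153/4 + 121*(-8*0)) = -35*(-9) + (-153/4 + 121*0) = 315 + (-153/4 + 0) = 315 - 153/4 = 1107/4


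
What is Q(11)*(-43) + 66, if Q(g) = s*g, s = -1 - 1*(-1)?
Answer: 66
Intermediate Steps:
s = 0 (s = -1 + 1 = 0)
Q(g) = 0 (Q(g) = 0*g = 0)
Q(11)*(-43) + 66 = 0*(-43) + 66 = 0 + 66 = 66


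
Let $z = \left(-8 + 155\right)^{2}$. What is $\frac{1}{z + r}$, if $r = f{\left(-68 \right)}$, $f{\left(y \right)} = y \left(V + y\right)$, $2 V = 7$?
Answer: $\frac{1}{25995} \approx 3.8469 \cdot 10^{-5}$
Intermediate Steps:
$V = \frac{7}{2}$ ($V = \frac{1}{2} \cdot 7 = \frac{7}{2} \approx 3.5$)
$z = 21609$ ($z = 147^{2} = 21609$)
$f{\left(y \right)} = y \left(\frac{7}{2} + y\right)$
$r = 4386$ ($r = \frac{1}{2} \left(-68\right) \left(7 + 2 \left(-68\right)\right) = \frac{1}{2} \left(-68\right) \left(7 - 136\right) = \frac{1}{2} \left(-68\right) \left(-129\right) = 4386$)
$\frac{1}{z + r} = \frac{1}{21609 + 4386} = \frac{1}{25995}$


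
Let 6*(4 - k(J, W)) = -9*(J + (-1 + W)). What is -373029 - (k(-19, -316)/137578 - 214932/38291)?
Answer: -982543441885273/2633999599 ≈ -3.7302e+5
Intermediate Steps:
k(J, W) = 5/2 + 3*J/2 + 3*W/2 (k(J, W) = 4 - (-3)*(J + (-1 + W))/2 = 4 - (-3)*(-1 + J + W)/2 = 4 - (9 - 9*J - 9*W)/6 = 4 + (-3/2 + 3*J/2 + 3*W/2) = 5/2 + 3*J/2 + 3*W/2)
-373029 - (k(-19, -316)/137578 - 214932/38291) = -373029 - ((5/2 + (3/2)*(-19) + (3/2)*(-316))/137578 - 214932/38291) = -373029 - ((5/2 - 57/2 - 474)*(1/137578) - 214932*1/38291) = -373029 - (-500*1/137578 - 214932/38291) = -373029 - (-250/68789 - 214932/38291) = -373029 - 1*(-14794530098/2633999599) = -373029 + 14794530098/2633999599 = -982543441885273/2633999599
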